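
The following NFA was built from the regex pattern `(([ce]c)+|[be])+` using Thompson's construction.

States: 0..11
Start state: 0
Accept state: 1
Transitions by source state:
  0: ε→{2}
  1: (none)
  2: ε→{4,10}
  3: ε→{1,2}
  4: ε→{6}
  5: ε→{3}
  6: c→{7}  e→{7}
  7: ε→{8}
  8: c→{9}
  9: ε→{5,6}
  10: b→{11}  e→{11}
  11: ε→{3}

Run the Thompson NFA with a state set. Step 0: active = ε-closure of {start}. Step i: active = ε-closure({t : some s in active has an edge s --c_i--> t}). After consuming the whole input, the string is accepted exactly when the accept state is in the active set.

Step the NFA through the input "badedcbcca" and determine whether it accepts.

start: ε-closure({0}) = {0,2,4,6,10}
'b' @ 1: {1,2,3,4,6,10,11}  [accepting]
'a' @ 2: {}  — no active states
rest 'dedcbcca' ignored (set empty)
after full input: {}  (accept=1 not in)

Answer: REJECT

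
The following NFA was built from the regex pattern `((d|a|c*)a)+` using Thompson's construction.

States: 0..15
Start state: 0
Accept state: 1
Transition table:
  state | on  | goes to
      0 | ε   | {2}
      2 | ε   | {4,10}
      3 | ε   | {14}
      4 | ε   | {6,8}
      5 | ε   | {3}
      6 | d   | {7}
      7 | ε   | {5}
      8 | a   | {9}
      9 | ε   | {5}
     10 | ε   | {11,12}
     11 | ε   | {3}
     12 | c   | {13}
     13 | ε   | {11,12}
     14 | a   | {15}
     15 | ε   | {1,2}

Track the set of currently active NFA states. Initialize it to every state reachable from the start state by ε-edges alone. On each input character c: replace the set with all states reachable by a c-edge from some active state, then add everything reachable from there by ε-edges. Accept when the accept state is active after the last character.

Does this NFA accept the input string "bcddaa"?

Answer: REJECT

Steps:
S₀ = ε-closure({0}) = {0,2,3,4,6,8,10,11,12,14}
'b' @ 1: {}  — state set empty
rest 'cddaa' ignored (set empty)
end set {} — state 1 not in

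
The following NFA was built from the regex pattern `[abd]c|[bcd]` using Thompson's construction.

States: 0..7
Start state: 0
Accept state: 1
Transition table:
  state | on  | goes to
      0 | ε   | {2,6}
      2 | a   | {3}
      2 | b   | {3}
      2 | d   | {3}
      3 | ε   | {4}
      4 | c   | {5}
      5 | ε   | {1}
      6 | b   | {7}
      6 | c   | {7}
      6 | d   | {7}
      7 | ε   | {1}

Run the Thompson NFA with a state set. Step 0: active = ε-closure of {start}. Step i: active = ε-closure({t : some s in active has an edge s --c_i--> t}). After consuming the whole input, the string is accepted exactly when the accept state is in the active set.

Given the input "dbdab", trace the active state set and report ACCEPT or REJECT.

Answer: REJECT

Trace:
start: ε-closure({0}) = {0,2,6}
'd' @ 1: {1,3,4,7}  ✓accept
'b' @ 2: {}  — dead — no transitions
rest 'dab' ignored (set empty)
end set {} — state 1 not in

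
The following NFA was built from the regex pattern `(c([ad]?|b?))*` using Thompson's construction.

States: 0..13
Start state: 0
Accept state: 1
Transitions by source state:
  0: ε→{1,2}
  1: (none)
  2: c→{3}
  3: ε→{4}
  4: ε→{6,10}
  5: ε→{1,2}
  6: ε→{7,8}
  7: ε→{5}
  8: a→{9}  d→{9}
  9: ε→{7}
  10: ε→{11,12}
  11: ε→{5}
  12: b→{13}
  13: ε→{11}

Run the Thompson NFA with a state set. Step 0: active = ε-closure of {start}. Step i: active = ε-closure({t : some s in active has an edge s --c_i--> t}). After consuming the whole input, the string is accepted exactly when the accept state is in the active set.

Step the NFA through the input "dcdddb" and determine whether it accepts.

initial (ε-close {0}): {0,1,2}
'd' @ 1: {}  — no active states
rest 'cdddb' ignored (set empty)
end set {} — state 1 not in

Answer: REJECT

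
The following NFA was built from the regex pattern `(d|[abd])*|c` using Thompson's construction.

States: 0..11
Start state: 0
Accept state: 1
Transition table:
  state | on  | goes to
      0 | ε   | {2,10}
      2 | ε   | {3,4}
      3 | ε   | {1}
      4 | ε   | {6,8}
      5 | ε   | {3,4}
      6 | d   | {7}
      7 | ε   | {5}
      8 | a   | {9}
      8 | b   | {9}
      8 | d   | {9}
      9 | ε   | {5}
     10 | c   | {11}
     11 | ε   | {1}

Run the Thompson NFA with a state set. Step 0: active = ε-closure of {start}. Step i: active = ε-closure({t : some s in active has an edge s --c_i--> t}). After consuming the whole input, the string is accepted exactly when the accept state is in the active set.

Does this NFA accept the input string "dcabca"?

S₀ = ε-closure({0}) = {0,1,2,3,4,6,8,10}
'd' @ 1: {1,3,4,5,6,7,8,9}  (accept∈set)
'c' @ 2: {}  — state set empty
rest 'abca' ignored (set empty)
final: {}; accept 1 not in set

Answer: REJECT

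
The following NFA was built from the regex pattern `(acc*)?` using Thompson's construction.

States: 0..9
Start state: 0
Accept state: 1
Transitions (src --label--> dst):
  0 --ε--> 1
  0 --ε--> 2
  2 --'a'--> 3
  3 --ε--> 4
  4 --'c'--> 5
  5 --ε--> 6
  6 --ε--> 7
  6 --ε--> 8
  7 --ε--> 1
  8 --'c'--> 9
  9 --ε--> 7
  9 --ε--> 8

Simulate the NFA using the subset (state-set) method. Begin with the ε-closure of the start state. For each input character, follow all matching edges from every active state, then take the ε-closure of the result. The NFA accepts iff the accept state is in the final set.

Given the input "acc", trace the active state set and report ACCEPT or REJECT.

initial (ε-close {0}): {0,1,2}
'a' @ 1: {3,4}
'c' @ 2: {1,5,6,7,8}  (accept∈set)
'c' @ 3: {1,7,8,9}  (accept∈set)
end set {1,7,8,9} — state 1 in

Answer: ACCEPT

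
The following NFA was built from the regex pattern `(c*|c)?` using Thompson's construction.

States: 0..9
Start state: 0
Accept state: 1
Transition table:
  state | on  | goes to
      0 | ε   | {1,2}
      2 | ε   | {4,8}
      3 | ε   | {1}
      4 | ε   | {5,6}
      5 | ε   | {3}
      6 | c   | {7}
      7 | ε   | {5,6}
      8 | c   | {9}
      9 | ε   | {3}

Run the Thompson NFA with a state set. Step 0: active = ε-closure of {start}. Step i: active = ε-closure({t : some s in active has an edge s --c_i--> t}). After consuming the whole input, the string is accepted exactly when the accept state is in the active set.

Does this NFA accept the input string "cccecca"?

S₀ = ε-closure({0}) = {0,1,2,3,4,5,6,8}
'c' @ 1: {1,3,5,6,7,9}  ✓accept
'c' @ 2: {1,3,5,6,7}  ✓accept
'c' @ 3: {1,3,5,6,7}  ✓accept
'e' @ 4: {}  — state set empty
rest 'cca' ignored (set empty)
after full input: {}  (accept=1 not in)

Answer: REJECT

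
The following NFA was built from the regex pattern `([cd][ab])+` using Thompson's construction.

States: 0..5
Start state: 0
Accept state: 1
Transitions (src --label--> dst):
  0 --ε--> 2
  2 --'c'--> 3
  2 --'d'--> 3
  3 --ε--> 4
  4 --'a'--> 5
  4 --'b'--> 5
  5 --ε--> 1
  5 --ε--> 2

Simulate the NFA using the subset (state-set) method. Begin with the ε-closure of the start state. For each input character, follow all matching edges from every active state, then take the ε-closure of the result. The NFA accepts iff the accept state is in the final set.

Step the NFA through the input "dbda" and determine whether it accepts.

initial (ε-close {0}): {0,2}
'd' @ 1: {3,4}
'b' @ 2: {1,2,5}  (accept∈set)
'd' @ 3: {3,4}
'a' @ 4: {1,2,5}  (accept∈set)
end set {1,2,5} — state 1 in

Answer: ACCEPT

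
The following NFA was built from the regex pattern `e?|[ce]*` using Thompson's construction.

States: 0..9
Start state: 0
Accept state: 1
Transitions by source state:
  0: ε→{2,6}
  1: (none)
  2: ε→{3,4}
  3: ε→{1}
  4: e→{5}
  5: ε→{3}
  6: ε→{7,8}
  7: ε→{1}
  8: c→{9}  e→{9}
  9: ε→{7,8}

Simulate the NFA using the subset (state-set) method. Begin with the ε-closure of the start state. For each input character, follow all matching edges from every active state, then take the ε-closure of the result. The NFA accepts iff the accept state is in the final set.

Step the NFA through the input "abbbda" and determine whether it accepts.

Answer: REJECT

Derivation:
S₀ = ε-closure({0}) = {0,1,2,3,4,6,7,8}
'a' @ 1: {}  — dead — no transitions
rest 'bbbda' ignored (set empty)
final: {}; accept 1 not in set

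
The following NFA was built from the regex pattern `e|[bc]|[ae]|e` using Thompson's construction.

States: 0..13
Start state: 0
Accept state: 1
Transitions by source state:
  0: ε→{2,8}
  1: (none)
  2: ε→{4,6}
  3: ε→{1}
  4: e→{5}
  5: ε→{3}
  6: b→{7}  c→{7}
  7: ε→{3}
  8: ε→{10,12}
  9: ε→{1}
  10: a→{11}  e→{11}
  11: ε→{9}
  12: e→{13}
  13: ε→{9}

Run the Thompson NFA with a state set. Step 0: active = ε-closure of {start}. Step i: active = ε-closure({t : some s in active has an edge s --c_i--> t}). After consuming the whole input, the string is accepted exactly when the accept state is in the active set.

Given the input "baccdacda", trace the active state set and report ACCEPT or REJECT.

Answer: REJECT

Trace:
start: ε-closure({0}) = {0,2,4,6,8,10,12}
'b' @ 1: {1,3,7}  (accept∈set)
'a' @ 2: {}  — state set empty
rest 'ccdacda' ignored (set empty)
final: {}; accept 1 not in set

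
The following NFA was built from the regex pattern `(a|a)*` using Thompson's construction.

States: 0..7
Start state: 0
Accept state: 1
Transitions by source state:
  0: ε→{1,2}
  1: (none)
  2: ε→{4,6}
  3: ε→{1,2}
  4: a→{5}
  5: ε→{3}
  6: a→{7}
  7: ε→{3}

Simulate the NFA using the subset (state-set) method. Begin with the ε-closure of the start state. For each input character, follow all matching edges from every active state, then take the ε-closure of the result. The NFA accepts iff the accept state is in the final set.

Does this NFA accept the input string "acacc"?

S₀ = ε-closure({0}) = {0,1,2,4,6}
'a' @ 1: {1,2,3,4,5,6,7}  ✓accept
'c' @ 2: {}  — state set empty
rest 'acc' ignored (set empty)
final: {}; accept 1 not in set

Answer: REJECT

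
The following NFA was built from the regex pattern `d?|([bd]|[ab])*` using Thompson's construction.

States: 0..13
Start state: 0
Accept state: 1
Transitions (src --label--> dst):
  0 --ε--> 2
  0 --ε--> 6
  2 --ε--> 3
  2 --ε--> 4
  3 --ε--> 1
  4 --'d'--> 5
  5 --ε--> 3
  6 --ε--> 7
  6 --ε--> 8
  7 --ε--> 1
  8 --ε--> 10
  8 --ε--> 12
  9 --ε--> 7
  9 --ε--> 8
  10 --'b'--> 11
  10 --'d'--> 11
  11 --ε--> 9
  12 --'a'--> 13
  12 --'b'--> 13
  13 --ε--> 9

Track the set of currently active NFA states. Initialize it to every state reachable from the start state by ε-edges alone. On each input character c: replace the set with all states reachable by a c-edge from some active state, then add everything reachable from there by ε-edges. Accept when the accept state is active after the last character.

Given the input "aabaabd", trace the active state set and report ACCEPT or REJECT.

Answer: ACCEPT

Derivation:
start: ε-closure({0}) = {0,1,2,3,4,6,7,8,10,12}
'a' @ 1: {1,7,8,9,10,12,13}  ✓accept
'a' @ 2: {1,7,8,9,10,12,13}  ✓accept
'b' @ 3: {1,7,8,9,10,11,12,13}  ✓accept
'a' @ 4: {1,7,8,9,10,12,13}  ✓accept
'a' @ 5: {1,7,8,9,10,12,13}  ✓accept
'b' @ 6: {1,7,8,9,10,11,12,13}  ✓accept
'd' @ 7: {1,7,8,9,10,11,12}  ✓accept
final: {1,7,8,9,10,11,12}; accept 1 in set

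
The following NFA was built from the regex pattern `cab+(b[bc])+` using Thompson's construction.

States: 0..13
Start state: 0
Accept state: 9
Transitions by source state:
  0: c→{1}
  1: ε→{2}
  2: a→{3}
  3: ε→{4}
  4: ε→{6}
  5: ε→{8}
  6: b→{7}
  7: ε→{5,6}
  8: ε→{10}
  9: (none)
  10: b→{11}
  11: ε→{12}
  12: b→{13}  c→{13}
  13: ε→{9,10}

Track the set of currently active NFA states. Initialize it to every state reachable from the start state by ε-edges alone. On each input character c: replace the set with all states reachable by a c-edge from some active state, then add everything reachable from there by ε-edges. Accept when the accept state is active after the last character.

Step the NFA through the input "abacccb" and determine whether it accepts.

Answer: REJECT

Derivation:
initial (ε-close {0}): {0}
'a' @ 1: {}  — dead — no transitions
rest 'bacccb' ignored (set empty)
end set {} — state 9 not in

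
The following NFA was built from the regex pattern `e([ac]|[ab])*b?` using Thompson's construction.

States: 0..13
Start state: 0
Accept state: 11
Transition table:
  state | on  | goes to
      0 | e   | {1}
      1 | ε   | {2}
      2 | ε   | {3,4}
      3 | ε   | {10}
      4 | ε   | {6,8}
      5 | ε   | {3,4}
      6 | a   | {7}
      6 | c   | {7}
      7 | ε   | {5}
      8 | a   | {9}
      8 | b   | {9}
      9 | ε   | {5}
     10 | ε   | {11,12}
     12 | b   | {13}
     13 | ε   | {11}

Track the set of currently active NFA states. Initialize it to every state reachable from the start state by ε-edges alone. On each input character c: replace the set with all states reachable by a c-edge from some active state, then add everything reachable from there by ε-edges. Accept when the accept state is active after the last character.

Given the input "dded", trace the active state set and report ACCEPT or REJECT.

Answer: REJECT

Derivation:
start: ε-closure({0}) = {0}
'd' @ 1: {}  — dead — no transitions
rest 'ded' ignored (set empty)
final: {}; accept 11 not in set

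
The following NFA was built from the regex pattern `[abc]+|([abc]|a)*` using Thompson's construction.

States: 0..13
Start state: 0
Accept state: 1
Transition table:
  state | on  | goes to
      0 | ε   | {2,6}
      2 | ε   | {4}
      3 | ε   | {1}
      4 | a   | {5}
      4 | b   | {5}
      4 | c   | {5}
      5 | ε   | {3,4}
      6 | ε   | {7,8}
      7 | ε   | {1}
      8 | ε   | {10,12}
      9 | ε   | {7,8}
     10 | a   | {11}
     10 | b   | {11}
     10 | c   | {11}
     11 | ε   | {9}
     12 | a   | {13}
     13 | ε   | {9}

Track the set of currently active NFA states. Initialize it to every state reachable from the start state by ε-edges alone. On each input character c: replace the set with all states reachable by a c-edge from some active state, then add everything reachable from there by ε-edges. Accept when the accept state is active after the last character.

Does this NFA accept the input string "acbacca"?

start: ε-closure({0}) = {0,1,2,4,6,7,8,10,12}
'a' @ 1: {1,3,4,5,7,8,9,10,11,12,13}  (accept∈set)
'c' @ 2: {1,3,4,5,7,8,9,10,11,12}  (accept∈set)
'b' @ 3: {1,3,4,5,7,8,9,10,11,12}  (accept∈set)
'a' @ 4: {1,3,4,5,7,8,9,10,11,12,13}  (accept∈set)
'c' @ 5: {1,3,4,5,7,8,9,10,11,12}  (accept∈set)
'c' @ 6: {1,3,4,5,7,8,9,10,11,12}  (accept∈set)
'a' @ 7: {1,3,4,5,7,8,9,10,11,12,13}  (accept∈set)
after full input: {1,3,4,5,7,8,9,10,11,12,13}  (accept=1 in)

Answer: ACCEPT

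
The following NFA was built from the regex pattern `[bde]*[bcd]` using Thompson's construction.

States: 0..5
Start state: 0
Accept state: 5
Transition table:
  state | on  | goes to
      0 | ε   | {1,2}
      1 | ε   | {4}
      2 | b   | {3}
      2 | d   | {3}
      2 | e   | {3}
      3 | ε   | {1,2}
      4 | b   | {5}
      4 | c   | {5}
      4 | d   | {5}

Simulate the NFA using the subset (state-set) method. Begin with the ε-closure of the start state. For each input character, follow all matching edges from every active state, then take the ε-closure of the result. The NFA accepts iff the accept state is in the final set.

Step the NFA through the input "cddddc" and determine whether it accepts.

Answer: REJECT

Derivation:
start: ε-closure({0}) = {0,1,2,4}
'c' @ 1: {5}  [accepting]
'd' @ 2: {}  — dead — no transitions
rest 'dddc' ignored (set empty)
final: {}; accept 5 not in set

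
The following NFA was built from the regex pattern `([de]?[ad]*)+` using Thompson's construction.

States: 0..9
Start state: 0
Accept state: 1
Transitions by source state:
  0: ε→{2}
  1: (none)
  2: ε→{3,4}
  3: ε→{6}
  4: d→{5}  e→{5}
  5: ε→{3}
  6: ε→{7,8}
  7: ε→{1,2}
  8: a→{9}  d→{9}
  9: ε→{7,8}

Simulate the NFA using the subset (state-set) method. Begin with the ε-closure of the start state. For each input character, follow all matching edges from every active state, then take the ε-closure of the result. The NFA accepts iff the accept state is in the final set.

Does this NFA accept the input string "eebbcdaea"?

Answer: REJECT

Steps:
initial (ε-close {0}): {0,1,2,3,4,6,7,8}
'e' @ 1: {1,2,3,4,5,6,7,8}  ✓accept
'e' @ 2: {1,2,3,4,5,6,7,8}  ✓accept
'b' @ 3: {}  — no active states
rest 'bcdaea' ignored (set empty)
after full input: {}  (accept=1 not in)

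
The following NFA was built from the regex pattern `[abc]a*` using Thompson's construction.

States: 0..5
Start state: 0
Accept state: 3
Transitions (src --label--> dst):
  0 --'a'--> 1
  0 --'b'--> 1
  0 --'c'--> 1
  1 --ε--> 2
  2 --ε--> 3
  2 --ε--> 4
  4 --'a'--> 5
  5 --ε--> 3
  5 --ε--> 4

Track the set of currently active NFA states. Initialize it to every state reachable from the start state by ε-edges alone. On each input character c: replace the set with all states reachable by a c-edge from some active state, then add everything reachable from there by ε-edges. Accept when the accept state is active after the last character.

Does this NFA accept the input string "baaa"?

S₀ = ε-closure({0}) = {0}
'b' @ 1: {1,2,3,4}  ✓accept
'a' @ 2: {3,4,5}  ✓accept
'a' @ 3: {3,4,5}  ✓accept
'a' @ 4: {3,4,5}  ✓accept
final: {3,4,5}; accept 3 in set

Answer: ACCEPT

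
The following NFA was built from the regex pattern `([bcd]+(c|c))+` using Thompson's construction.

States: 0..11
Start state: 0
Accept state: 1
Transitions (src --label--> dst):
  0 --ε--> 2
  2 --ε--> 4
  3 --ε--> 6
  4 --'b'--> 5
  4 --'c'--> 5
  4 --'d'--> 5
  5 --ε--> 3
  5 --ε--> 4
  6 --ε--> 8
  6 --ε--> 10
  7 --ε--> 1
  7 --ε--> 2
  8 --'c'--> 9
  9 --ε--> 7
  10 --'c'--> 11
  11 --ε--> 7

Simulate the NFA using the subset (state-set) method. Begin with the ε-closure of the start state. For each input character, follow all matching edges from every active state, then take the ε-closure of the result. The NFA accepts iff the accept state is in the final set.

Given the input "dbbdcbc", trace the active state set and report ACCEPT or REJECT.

S₀ = ε-closure({0}) = {0,2,4}
'd' @ 1: {3,4,5,6,8,10}
'b' @ 2: {3,4,5,6,8,10}
'b' @ 3: {3,4,5,6,8,10}
'd' @ 4: {3,4,5,6,8,10}
'c' @ 5: {1,2,3,4,5,6,7,8,9,10,11}  (accept∈set)
'b' @ 6: {3,4,5,6,8,10}
'c' @ 7: {1,2,3,4,5,6,7,8,9,10,11}  (accept∈set)
after full input: {1,2,3,4,5,6,7,8,9,10,11}  (accept=1 in)

Answer: ACCEPT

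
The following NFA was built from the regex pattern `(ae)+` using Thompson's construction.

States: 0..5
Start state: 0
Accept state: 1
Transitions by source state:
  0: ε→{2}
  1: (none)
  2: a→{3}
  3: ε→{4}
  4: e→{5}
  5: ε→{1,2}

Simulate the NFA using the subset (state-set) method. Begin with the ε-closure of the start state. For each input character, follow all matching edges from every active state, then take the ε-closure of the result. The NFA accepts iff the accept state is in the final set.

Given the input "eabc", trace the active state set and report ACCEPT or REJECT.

S₀ = ε-closure({0}) = {0,2}
'e' @ 1: {}  — dead — no transitions
rest 'abc' ignored (set empty)
after full input: {}  (accept=1 not in)

Answer: REJECT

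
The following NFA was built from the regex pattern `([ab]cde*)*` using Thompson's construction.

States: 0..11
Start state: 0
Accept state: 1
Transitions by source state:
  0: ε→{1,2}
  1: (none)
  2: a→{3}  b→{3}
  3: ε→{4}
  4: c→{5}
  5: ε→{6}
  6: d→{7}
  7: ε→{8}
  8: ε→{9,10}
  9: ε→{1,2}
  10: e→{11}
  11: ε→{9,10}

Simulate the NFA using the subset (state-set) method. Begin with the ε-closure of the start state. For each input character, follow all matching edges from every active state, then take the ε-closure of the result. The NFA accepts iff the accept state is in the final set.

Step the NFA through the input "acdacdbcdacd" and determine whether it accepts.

Answer: ACCEPT

Derivation:
initial (ε-close {0}): {0,1,2}
'a' @ 1: {3,4}
'c' @ 2: {5,6}
'd' @ 3: {1,2,7,8,9,10}  (accept∈set)
'a' @ 4: {3,4}
'c' @ 5: {5,6}
'd' @ 6: {1,2,7,8,9,10}  (accept∈set)
'b' @ 7: {3,4}
'c' @ 8: {5,6}
'd' @ 9: {1,2,7,8,9,10}  (accept∈set)
'a' @ 10: {3,4}
'c' @ 11: {5,6}
'd' @ 12: {1,2,7,8,9,10}  (accept∈set)
after full input: {1,2,7,8,9,10}  (accept=1 in)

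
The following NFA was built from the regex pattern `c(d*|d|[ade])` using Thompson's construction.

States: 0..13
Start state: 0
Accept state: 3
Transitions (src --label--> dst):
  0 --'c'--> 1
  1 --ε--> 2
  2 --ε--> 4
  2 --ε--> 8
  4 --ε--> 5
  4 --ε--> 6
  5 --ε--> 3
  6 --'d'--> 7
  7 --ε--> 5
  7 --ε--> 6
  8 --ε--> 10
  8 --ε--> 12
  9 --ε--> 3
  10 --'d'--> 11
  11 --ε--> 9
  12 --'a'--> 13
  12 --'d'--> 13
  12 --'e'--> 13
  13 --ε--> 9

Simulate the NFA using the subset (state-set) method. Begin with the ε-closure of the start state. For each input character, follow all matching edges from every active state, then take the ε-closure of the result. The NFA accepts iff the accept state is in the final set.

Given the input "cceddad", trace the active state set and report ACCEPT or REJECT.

start: ε-closure({0}) = {0}
'c' @ 1: {1,2,3,4,5,6,8,10,12}  (accept∈set)
'c' @ 2: {}  — dead — no transitions
rest 'eddad' ignored (set empty)
after full input: {}  (accept=3 not in)

Answer: REJECT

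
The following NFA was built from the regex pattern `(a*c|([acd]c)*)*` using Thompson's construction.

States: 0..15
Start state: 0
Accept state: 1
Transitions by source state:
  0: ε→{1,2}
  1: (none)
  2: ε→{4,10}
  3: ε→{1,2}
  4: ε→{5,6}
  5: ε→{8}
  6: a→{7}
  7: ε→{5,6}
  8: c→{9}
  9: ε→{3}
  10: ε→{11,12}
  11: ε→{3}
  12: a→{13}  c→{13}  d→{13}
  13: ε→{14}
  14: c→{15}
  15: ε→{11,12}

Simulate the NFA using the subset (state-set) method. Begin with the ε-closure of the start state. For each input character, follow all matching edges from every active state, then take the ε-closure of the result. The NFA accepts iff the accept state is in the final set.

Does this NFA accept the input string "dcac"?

Answer: ACCEPT

Derivation:
S₀ = ε-closure({0}) = {0,1,2,3,4,5,6,8,10,11,12}
'd' @ 1: {13,14}
'c' @ 2: {1,2,3,4,5,6,8,10,11,12,15}  [accepting]
'a' @ 3: {5,6,7,8,13,14}
'c' @ 4: {1,2,3,4,5,6,8,9,10,11,12,15}  [accepting]
end set {1,2,3,4,5,6,8,9,10,11,12,15} — state 1 in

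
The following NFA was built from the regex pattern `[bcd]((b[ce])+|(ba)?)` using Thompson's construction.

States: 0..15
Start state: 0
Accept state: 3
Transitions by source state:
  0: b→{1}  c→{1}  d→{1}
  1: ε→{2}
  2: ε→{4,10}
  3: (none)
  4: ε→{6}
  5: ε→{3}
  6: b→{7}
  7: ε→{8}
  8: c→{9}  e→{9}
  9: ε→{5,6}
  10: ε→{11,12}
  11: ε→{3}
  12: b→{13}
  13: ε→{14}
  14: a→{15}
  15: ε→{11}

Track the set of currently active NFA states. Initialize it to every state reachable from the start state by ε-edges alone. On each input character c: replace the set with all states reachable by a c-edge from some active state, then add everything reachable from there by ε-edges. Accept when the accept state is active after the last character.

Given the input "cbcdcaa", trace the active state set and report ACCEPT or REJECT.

initial (ε-close {0}): {0}
'c' @ 1: {1,2,3,4,6,10,11,12}  (accept∈set)
'b' @ 2: {7,8,13,14}
'c' @ 3: {3,5,6,9}  (accept∈set)
'd' @ 4: {}  — no active states
rest 'caa' ignored (set empty)
after full input: {}  (accept=3 not in)

Answer: REJECT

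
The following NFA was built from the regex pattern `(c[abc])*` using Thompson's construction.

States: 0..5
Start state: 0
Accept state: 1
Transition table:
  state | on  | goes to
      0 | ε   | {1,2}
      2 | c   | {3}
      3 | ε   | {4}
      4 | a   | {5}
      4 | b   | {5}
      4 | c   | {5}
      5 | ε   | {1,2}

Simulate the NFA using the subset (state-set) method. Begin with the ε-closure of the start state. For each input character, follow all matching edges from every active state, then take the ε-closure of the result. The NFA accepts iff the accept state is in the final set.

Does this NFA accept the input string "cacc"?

Answer: ACCEPT

Derivation:
start: ε-closure({0}) = {0,1,2}
'c' @ 1: {3,4}
'a' @ 2: {1,2,5}  [accepting]
'c' @ 3: {3,4}
'c' @ 4: {1,2,5}  [accepting]
end set {1,2,5} — state 1 in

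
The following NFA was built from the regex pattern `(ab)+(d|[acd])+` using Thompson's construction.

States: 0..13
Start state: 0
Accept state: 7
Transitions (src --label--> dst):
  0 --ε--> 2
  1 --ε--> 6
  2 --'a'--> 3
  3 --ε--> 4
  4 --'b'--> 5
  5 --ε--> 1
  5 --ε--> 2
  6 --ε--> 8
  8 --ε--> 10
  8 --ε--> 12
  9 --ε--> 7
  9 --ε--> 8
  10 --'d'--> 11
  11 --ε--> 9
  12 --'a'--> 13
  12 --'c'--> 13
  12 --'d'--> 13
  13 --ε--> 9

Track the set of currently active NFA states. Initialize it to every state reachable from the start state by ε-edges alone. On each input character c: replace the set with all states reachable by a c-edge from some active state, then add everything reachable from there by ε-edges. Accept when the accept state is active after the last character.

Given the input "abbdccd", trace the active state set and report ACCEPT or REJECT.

Answer: REJECT

Derivation:
start: ε-closure({0}) = {0,2}
'a' @ 1: {3,4}
'b' @ 2: {1,2,5,6,8,10,12}
'b' @ 3: {}  — dead — no transitions
rest 'dccd' ignored (set empty)
final: {}; accept 7 not in set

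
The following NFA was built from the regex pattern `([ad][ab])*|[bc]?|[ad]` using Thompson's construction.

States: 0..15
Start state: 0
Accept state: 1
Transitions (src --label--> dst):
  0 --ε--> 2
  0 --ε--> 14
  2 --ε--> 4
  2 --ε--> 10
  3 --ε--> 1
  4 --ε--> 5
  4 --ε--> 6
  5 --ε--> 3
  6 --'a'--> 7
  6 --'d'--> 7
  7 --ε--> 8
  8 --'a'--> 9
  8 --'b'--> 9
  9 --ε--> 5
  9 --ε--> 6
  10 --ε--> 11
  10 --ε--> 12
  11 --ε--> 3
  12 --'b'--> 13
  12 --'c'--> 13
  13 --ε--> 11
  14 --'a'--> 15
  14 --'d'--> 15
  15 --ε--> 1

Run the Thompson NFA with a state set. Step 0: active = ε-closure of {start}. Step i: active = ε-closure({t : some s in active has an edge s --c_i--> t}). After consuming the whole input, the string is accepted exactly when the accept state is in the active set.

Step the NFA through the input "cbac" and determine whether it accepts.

start: ε-closure({0}) = {0,1,2,3,4,5,6,10,11,12,14}
'c' @ 1: {1,3,11,13}  [accepting]
'b' @ 2: {}  — state set empty
rest 'ac' ignored (set empty)
end set {} — state 1 not in

Answer: REJECT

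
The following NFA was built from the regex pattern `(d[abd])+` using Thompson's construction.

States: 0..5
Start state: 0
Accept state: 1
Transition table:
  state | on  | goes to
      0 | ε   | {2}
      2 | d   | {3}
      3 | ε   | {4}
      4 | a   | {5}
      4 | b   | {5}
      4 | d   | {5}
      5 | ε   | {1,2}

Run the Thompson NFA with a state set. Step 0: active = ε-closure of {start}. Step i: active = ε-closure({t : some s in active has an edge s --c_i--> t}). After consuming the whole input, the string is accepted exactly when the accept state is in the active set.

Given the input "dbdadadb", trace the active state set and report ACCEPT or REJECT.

initial (ε-close {0}): {0,2}
'd' @ 1: {3,4}
'b' @ 2: {1,2,5}  [accepting]
'd' @ 3: {3,4}
'a' @ 4: {1,2,5}  [accepting]
'd' @ 5: {3,4}
'a' @ 6: {1,2,5}  [accepting]
'd' @ 7: {3,4}
'b' @ 8: {1,2,5}  [accepting]
final: {1,2,5}; accept 1 in set

Answer: ACCEPT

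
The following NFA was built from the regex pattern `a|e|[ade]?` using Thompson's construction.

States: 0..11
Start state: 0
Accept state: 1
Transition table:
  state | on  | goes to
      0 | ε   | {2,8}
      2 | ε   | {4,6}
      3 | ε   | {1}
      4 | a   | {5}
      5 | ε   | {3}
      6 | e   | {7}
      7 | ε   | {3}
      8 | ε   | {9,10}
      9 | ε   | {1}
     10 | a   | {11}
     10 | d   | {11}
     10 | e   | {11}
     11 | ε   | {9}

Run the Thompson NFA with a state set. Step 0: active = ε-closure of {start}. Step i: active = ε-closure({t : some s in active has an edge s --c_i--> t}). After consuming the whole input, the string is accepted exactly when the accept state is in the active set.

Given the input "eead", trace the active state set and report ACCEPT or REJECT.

Answer: REJECT

Steps:
start: ε-closure({0}) = {0,1,2,4,6,8,9,10}
'e' @ 1: {1,3,7,9,11}  [accepting]
'e' @ 2: {}  — no active states
rest 'ad' ignored (set empty)
final: {}; accept 1 not in set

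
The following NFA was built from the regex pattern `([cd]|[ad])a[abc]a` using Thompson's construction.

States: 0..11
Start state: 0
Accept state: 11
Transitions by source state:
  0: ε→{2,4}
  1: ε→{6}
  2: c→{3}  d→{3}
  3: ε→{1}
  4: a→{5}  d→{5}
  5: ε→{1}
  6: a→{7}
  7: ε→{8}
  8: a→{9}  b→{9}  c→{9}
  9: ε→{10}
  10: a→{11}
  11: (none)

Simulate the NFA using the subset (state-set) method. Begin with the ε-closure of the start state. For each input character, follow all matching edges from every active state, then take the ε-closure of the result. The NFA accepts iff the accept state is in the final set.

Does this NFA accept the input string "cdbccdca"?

Answer: REJECT

Steps:
initial (ε-close {0}): {0,2,4}
'c' @ 1: {1,3,6}
'd' @ 2: {}  — state set empty
rest 'bccdca' ignored (set empty)
final: {}; accept 11 not in set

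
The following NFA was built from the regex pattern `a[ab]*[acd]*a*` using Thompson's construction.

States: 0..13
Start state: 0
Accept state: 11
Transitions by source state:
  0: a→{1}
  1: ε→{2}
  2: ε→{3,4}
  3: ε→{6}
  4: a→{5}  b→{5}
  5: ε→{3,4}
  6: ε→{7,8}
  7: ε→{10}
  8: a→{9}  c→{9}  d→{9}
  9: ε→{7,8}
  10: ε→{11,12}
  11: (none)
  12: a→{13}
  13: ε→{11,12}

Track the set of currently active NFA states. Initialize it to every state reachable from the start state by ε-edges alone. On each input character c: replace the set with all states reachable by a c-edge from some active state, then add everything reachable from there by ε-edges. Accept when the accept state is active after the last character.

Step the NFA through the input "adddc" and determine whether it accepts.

initial (ε-close {0}): {0}
'a' @ 1: {1,2,3,4,6,7,8,10,11,12}  [accepting]
'd' @ 2: {7,8,9,10,11,12}  [accepting]
'd' @ 3: {7,8,9,10,11,12}  [accepting]
'd' @ 4: {7,8,9,10,11,12}  [accepting]
'c' @ 5: {7,8,9,10,11,12}  [accepting]
after full input: {7,8,9,10,11,12}  (accept=11 in)

Answer: ACCEPT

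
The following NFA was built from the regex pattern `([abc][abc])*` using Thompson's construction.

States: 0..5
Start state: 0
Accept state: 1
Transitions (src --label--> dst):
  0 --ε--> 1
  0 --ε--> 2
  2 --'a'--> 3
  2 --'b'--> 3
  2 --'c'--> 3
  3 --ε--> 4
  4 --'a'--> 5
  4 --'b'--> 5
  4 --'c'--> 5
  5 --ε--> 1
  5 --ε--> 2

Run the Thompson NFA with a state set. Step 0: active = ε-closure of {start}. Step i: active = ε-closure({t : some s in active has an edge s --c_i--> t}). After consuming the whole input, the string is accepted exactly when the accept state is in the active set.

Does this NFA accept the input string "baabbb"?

Answer: ACCEPT

Steps:
start: ε-closure({0}) = {0,1,2}
'b' @ 1: {3,4}
'a' @ 2: {1,2,5}  (accept∈set)
'a' @ 3: {3,4}
'b' @ 4: {1,2,5}  (accept∈set)
'b' @ 5: {3,4}
'b' @ 6: {1,2,5}  (accept∈set)
after full input: {1,2,5}  (accept=1 in)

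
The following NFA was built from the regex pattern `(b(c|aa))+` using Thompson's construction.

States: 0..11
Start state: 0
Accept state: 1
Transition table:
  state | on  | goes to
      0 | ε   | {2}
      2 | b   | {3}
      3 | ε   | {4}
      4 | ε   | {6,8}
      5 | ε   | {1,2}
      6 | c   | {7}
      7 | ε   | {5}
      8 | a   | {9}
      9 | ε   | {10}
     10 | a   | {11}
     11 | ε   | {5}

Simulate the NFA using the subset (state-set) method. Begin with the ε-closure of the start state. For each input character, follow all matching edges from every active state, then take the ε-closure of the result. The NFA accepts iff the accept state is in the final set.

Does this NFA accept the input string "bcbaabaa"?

S₀ = ε-closure({0}) = {0,2}
'b' @ 1: {3,4,6,8}
'c' @ 2: {1,2,5,7}  (accept∈set)
'b' @ 3: {3,4,6,8}
'a' @ 4: {9,10}
'a' @ 5: {1,2,5,11}  (accept∈set)
'b' @ 6: {3,4,6,8}
'a' @ 7: {9,10}
'a' @ 8: {1,2,5,11}  (accept∈set)
final: {1,2,5,11}; accept 1 in set

Answer: ACCEPT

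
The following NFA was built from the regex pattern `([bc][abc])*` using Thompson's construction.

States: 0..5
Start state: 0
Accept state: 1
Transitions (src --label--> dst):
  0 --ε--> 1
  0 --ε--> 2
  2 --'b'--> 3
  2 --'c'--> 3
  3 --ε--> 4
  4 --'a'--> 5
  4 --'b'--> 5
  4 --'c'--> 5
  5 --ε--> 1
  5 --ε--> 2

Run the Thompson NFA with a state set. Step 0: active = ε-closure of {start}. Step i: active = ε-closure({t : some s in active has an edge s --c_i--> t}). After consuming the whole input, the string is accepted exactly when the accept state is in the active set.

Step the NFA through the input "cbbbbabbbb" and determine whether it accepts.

Answer: ACCEPT

Steps:
start: ε-closure({0}) = {0,1,2}
'c' @ 1: {3,4}
'b' @ 2: {1,2,5}  [accepting]
'b' @ 3: {3,4}
'b' @ 4: {1,2,5}  [accepting]
'b' @ 5: {3,4}
'a' @ 6: {1,2,5}  [accepting]
'b' @ 7: {3,4}
'b' @ 8: {1,2,5}  [accepting]
'b' @ 9: {3,4}
'b' @ 10: {1,2,5}  [accepting]
end set {1,2,5} — state 1 in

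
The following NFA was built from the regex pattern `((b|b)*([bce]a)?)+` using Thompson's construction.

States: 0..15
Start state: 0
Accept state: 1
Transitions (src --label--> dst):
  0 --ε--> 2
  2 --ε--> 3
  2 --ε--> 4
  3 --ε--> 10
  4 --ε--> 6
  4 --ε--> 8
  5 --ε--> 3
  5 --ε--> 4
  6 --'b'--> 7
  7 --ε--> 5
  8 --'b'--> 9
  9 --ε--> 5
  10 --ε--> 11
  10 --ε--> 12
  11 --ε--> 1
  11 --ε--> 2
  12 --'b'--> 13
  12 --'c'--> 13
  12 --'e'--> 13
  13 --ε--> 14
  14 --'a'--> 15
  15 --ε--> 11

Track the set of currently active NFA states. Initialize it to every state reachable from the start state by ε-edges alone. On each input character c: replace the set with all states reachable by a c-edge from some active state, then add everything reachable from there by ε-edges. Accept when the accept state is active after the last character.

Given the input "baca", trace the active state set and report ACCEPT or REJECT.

S₀ = ε-closure({0}) = {0,1,2,3,4,6,8,10,11,12}
'b' @ 1: {1,2,3,4,5,6,7,8,9,10,11,12,13,14}  ✓accept
'a' @ 2: {1,2,3,4,6,8,10,11,12,15}  ✓accept
'c' @ 3: {13,14}
'a' @ 4: {1,2,3,4,6,8,10,11,12,15}  ✓accept
end set {1,2,3,4,6,8,10,11,12,15} — state 1 in

Answer: ACCEPT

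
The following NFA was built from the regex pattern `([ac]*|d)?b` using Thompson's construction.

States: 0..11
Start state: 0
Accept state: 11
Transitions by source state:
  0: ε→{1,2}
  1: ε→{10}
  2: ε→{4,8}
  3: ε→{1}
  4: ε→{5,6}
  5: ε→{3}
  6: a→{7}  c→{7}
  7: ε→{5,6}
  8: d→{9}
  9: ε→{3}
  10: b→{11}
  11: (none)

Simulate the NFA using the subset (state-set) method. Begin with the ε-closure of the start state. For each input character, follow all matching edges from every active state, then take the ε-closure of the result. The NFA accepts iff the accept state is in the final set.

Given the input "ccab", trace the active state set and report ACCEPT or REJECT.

Answer: ACCEPT

Derivation:
start: ε-closure({0}) = {0,1,2,3,4,5,6,8,10}
'c' @ 1: {1,3,5,6,7,10}
'c' @ 2: {1,3,5,6,7,10}
'a' @ 3: {1,3,5,6,7,10}
'b' @ 4: {11}  [accepting]
final: {11}; accept 11 in set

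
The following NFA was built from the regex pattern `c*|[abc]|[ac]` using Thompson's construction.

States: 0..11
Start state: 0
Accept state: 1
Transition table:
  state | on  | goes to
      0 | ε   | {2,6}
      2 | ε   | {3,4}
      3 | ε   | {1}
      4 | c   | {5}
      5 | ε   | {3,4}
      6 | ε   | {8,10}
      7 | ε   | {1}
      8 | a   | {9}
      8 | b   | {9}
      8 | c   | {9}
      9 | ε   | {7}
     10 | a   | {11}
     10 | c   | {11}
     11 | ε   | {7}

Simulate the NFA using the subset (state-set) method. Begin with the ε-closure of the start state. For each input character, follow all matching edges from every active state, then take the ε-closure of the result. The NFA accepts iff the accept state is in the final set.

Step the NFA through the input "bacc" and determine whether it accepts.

Answer: REJECT

Steps:
start: ε-closure({0}) = {0,1,2,3,4,6,8,10}
'b' @ 1: {1,7,9}  ✓accept
'a' @ 2: {}  — dead — no transitions
rest 'cc' ignored (set empty)
end set {} — state 1 not in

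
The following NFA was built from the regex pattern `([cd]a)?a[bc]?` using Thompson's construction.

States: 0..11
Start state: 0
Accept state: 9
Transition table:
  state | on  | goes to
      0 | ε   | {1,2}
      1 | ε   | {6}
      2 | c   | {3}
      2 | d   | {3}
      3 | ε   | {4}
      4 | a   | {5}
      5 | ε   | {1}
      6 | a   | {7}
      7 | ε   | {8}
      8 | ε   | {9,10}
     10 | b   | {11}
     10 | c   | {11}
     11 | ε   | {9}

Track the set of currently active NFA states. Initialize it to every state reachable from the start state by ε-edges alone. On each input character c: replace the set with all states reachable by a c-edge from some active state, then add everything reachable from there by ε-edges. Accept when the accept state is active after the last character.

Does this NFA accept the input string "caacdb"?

Answer: REJECT

Trace:
S₀ = ε-closure({0}) = {0,1,2,6}
'c' @ 1: {3,4}
'a' @ 2: {1,5,6}
'a' @ 3: {7,8,9,10}  [accepting]
'c' @ 4: {9,11}  [accepting]
'd' @ 5: {}  — no active states
rest 'b' ignored (set empty)
after full input: {}  (accept=9 not in)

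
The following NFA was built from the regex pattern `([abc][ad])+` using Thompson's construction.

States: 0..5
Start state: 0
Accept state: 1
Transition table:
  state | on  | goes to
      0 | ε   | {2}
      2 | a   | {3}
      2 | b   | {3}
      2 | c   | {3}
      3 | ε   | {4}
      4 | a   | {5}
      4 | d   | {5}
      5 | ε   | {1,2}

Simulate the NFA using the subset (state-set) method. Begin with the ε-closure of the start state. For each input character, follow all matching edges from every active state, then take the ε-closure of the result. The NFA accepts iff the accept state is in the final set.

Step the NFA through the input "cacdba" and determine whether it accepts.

Answer: ACCEPT

Trace:
S₀ = ε-closure({0}) = {0,2}
'c' @ 1: {3,4}
'a' @ 2: {1,2,5}  (accept∈set)
'c' @ 3: {3,4}
'd' @ 4: {1,2,5}  (accept∈set)
'b' @ 5: {3,4}
'a' @ 6: {1,2,5}  (accept∈set)
after full input: {1,2,5}  (accept=1 in)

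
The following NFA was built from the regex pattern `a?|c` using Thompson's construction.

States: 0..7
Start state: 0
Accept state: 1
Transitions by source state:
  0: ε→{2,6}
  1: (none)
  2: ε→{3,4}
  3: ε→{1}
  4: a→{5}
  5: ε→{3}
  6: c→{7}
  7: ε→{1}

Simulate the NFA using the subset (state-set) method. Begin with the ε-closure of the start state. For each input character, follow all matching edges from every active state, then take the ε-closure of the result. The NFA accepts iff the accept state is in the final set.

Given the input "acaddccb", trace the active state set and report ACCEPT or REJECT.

Answer: REJECT

Trace:
start: ε-closure({0}) = {0,1,2,3,4,6}
'a' @ 1: {1,3,5}  (accept∈set)
'c' @ 2: {}  — state set empty
rest 'addccb' ignored (set empty)
final: {}; accept 1 not in set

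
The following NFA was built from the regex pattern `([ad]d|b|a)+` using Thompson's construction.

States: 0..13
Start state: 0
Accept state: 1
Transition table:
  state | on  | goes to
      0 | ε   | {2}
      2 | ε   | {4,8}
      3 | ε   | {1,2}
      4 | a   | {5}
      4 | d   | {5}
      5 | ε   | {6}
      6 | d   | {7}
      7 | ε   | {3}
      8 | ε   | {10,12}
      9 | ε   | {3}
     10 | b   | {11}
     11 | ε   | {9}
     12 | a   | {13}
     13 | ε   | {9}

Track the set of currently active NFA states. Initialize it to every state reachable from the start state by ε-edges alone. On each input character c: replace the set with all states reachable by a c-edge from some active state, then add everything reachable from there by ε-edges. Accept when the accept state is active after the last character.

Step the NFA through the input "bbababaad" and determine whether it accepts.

Answer: ACCEPT

Trace:
initial (ε-close {0}): {0,2,4,8,10,12}
'b' @ 1: {1,2,3,4,8,9,10,11,12}  [accepting]
'b' @ 2: {1,2,3,4,8,9,10,11,12}  [accepting]
'a' @ 3: {1,2,3,4,5,6,8,9,10,12,13}  [accepting]
'b' @ 4: {1,2,3,4,8,9,10,11,12}  [accepting]
'a' @ 5: {1,2,3,4,5,6,8,9,10,12,13}  [accepting]
'b' @ 6: {1,2,3,4,8,9,10,11,12}  [accepting]
'a' @ 7: {1,2,3,4,5,6,8,9,10,12,13}  [accepting]
'a' @ 8: {1,2,3,4,5,6,8,9,10,12,13}  [accepting]
'd' @ 9: {1,2,3,4,5,6,7,8,10,12}  [accepting]
after full input: {1,2,3,4,5,6,7,8,10,12}  (accept=1 in)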